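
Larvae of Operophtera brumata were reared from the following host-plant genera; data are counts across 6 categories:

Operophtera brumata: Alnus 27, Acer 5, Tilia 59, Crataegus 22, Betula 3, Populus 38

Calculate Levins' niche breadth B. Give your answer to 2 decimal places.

Proportions for Operophtera brumata (n=154): 27/154=0.1753, 5/154=0.0325, 59/154=0.3831, 22/154=0.1429, 3/154=0.0195, 38/154=0.2468
Σpᵢ² = 0.1753² + 0.0325² + 0.3831² + 0.1429² + 0.0195² + 0.2468² = 0.030730 + 0.001056 + 0.146766 + 0.020420 + 0.000380 + 0.060910 = 0.260262
B = 1 / 0.260262 = 3.8423

3.84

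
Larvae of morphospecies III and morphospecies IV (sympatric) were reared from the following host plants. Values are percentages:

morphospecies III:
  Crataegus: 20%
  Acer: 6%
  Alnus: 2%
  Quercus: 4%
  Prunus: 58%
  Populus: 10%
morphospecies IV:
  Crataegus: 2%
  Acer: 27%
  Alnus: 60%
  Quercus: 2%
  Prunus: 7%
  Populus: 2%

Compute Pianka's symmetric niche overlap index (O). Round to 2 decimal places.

0.18

Convert percentages to proportions (divide by 100).
Σ p₁ᵢp₂ᵢ = 0.0040 + 0.0162 + 0.0120 + 0.0008 + 0.0406 + 0.0020 = 0.0756
Σp_1ᵢ² = 0.20² + 0.06² + 0.02² + 0.04² + 0.58² + 0.10² = 0.0400 + 0.0036 + 0.0004 + 0.0016 + 0.3364 + 0.0100 = 0.3920
Σp_2ᵢ² = 0.02² + 0.27² + 0.60² + 0.02² + 0.07² + 0.02² = 0.0004 + 0.0729 + 0.3600 + 0.0004 + 0.0049 + 0.0004 = 0.4390
O = 0.0756 / √(0.3920 × 0.4390) = 0.0756 / 0.41483 = 0.1822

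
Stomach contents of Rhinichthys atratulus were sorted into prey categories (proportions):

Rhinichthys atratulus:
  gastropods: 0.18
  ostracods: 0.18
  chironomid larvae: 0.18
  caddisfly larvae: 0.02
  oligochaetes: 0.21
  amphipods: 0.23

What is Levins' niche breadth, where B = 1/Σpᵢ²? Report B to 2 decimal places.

5.14

Σpᵢ² = 0.18² + 0.18² + 0.18² + 0.02² + 0.21² + 0.23² = 0.0324 + 0.0324 + 0.0324 + 0.0004 + 0.0441 + 0.0529 = 0.1946
B = 1 / 0.1946 = 5.1387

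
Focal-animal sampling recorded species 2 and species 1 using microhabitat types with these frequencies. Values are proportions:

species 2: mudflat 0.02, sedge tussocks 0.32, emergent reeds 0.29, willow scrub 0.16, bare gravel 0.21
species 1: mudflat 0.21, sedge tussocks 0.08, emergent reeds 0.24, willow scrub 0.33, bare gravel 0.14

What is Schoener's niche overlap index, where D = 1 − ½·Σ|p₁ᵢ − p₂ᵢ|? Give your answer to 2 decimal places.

0.64

Σ|p₁ᵢ − p₂ᵢ| = 0.19 + 0.24 + 0.05 + 0.17 + 0.07 = 0.72
D = 1 − ½ × 0.72 = 1 − 0.360 = 0.6400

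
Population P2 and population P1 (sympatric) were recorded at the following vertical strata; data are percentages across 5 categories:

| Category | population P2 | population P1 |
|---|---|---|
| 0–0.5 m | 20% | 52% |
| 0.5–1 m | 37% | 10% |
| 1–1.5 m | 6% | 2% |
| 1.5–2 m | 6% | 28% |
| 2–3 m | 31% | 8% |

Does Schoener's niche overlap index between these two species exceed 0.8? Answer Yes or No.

Convert percentages to proportions (divide by 100).
Σ|p₁ᵢ − p₂ᵢ| = 0.32 + 0.27 + 0.04 + 0.22 + 0.23 = 1.08
D = 1 − ½ × 1.08 = 1 − 0.540 = 0.4600
D = 0.4600 < 0.8 → No.

No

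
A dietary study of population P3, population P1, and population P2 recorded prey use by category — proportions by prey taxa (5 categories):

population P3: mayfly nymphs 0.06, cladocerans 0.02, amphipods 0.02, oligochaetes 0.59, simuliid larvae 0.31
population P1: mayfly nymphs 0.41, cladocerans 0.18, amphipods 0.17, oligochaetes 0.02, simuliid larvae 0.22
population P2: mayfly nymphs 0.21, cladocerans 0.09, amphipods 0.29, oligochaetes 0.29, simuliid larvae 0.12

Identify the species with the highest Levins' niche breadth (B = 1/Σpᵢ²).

population P2

Σp_P3ᵢ² = 0.06² + 0.02² + 0.02² + 0.59² + 0.31² = 0.0036 + 0.0004 + 0.0004 + 0.3481 + 0.0961 = 0.4486
B_P3 = 1 / 0.4486 = 2.2292
Σp_P1ᵢ² = 0.41² + 0.18² + 0.17² + 0.02² + 0.22² = 0.1681 + 0.0324 + 0.0289 + 0.0004 + 0.0484 = 0.2782
B_P1 = 1 / 0.2782 = 3.5945
Σp_P2ᵢ² = 0.21² + 0.09² + 0.29² + 0.29² + 0.12² = 0.0441 + 0.0081 + 0.0841 + 0.0841 + 0.0144 = 0.2348
B_P2 = 1 / 0.2348 = 4.2589
Highest B → broadest niche (most generalist): population P2 (B = 4.26).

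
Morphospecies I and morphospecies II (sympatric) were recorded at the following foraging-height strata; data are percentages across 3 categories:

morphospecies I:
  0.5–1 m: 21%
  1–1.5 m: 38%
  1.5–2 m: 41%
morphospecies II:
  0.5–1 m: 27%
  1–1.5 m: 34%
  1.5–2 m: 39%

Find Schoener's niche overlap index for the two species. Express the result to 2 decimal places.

Convert percentages to proportions (divide by 100).
Σ|p₁ᵢ − p₂ᵢ| = 0.06 + 0.04 + 0.02 = 0.12
D = 1 − ½ × 0.12 = 1 − 0.060 = 0.9400

0.94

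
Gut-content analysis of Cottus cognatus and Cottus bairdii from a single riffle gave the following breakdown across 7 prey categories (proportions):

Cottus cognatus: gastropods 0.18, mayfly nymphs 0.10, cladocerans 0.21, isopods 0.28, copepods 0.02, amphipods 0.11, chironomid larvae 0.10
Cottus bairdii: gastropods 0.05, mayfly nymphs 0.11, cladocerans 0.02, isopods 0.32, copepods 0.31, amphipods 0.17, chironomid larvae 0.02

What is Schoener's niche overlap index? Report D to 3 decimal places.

Σ|p₁ᵢ − p₂ᵢ| = 0.13 + 0.01 + 0.19 + 0.04 + 0.29 + 0.06 + 0.08 = 0.80
D = 1 − ½ × 0.80 = 1 − 0.400 = 0.60000

0.600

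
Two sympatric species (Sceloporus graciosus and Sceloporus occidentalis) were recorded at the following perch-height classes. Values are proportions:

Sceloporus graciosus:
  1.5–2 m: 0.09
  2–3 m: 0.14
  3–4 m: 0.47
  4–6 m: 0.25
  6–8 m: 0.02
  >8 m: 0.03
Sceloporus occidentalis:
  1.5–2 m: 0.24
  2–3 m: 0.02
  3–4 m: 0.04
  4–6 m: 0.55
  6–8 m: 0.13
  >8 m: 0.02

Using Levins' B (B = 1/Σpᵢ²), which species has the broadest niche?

Σp_gracᵢ² = 0.09² + 0.14² + 0.47² + 0.25² + 0.02² + 0.03² = 0.0081 + 0.0196 + 0.2209 + 0.0625 + 0.0004 + 0.0009 = 0.3124
B_grac = 1 / 0.3124 = 3.2010
Σp_occiᵢ² = 0.24² + 0.02² + 0.04² + 0.55² + 0.13² + 0.02² = 0.0576 + 0.0004 + 0.0016 + 0.3025 + 0.0169 + 0.0004 = 0.3794
B_occi = 1 / 0.3794 = 2.6357
Highest B → broadest niche (most generalist): Sceloporus graciosus (B = 3.20).

Sceloporus graciosus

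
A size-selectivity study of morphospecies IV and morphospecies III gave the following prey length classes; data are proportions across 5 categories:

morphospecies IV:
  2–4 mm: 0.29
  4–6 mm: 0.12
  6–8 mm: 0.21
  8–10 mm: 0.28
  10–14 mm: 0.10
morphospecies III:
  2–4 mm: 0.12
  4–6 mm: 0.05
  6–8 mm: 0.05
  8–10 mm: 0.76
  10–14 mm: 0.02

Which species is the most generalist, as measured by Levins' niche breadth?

morphospecies IV

Σp_IVᵢ² = 0.29² + 0.12² + 0.21² + 0.28² + 0.10² = 0.0841 + 0.0144 + 0.0441 + 0.0784 + 0.0100 = 0.2310
B_IV = 1 / 0.2310 = 4.3290
Σp_IIIᵢ² = 0.12² + 0.05² + 0.05² + 0.76² + 0.02² = 0.0144 + 0.0025 + 0.0025 + 0.5776 + 0.0004 = 0.5974
B_III = 1 / 0.5974 = 1.6739
Highest B → broadest niche (most generalist): morphospecies IV (B = 4.33).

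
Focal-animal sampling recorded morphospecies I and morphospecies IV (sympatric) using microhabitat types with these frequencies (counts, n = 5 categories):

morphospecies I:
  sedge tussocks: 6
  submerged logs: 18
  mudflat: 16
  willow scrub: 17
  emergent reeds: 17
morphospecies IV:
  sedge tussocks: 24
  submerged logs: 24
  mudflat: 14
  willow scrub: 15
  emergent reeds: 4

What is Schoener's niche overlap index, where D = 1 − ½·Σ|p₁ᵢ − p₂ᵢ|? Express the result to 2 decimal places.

Proportions for morphospecies I (n=74): 6/74=0.0811, 18/74=0.2432, 16/74=0.2162, 17/74=0.2297, 17/74=0.2297
Proportions for morphospecies IV (n=81): 24/81=0.2963, 24/81=0.2963, 14/81=0.1728, 15/81=0.1852, 4/81=0.0494
Σ|p₁ᵢ − p₂ᵢ| = 0.2152 + 0.0531 + 0.0434 + 0.0445 + 0.1803 = 0.5365
D = 1 − ½ × 0.5365 = 1 − 0.26825 = 0.73175

0.73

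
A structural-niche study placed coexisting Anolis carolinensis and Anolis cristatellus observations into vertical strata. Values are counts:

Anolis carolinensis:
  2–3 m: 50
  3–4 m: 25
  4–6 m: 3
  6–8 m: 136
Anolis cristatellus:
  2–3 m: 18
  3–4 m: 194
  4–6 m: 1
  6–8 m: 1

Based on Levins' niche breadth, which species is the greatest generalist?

Proportions for Anolis carolinensis (n=214): 50/214=0.2336, 25/214=0.1168, 3/214=0.0140, 136/214=0.6355
Proportions for Anolis cristatellus (n=214): 18/214=0.0841, 194/214=0.9065, 1/214=0.0047, 1/214=0.0047
Σp_caroᵢ² = 0.2336² + 0.1168² + 0.0140² + 0.6355² = 0.054569 + 0.013642 + 0.000196 + 0.403860 = 0.472267
B_caro = 1 / 0.472267 = 2.1174
Σp_crisᵢ² = 0.0841² + 0.9065² + 0.0047² + 0.0047² = 0.007073 + 0.821742 + 0.000022 + 0.000022 = 0.828859
B_cris = 1 / 0.828859 = 1.2065
Highest B → broadest niche (most generalist): Anolis carolinensis (B = 2.12).

Anolis carolinensis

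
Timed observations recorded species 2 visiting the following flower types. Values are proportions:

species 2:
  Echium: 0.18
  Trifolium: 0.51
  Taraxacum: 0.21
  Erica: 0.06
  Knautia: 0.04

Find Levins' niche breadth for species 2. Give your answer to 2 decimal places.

2.93

Σpᵢ² = 0.18² + 0.51² + 0.21² + 0.06² + 0.04² = 0.0324 + 0.2601 + 0.0441 + 0.0036 + 0.0016 = 0.3418
B = 1 / 0.3418 = 2.9257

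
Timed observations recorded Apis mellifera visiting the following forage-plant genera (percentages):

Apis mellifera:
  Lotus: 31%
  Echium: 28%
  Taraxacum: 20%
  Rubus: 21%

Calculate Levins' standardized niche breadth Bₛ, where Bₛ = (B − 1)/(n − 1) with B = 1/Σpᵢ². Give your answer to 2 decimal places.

0.96

Convert percentages to proportions (divide by 100).
Σpᵢ² = 0.31² + 0.28² + 0.20² + 0.21² = 0.0961 + 0.0784 + 0.0400 + 0.0441 = 0.2586
B = 1 / 0.2586 = 3.8670
Bₛ = (B − 1)/(n − 1) = (3.8670 − 1)/(4 − 1) = 2.8670/3 = 0.9557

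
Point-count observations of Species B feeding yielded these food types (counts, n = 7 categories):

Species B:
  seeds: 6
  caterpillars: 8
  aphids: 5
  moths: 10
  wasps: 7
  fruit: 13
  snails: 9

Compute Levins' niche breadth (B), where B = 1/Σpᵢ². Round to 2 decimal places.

Proportions for Species B (n=58): 6/58=0.1034, 8/58=0.1379, 5/58=0.0862, 10/58=0.1724, 7/58=0.1207, 13/58=0.2241, 9/58=0.1552
Σpᵢ² = 0.1034² + 0.1379² + 0.0862² + 0.1724² + 0.1207² + 0.2241² + 0.1552² = 0.010692 + 0.019016 + 0.007430 + 0.029722 + 0.014568 + 0.050221 + 0.024087 = 0.155736
B = 1 / 0.155736 = 6.4211

6.42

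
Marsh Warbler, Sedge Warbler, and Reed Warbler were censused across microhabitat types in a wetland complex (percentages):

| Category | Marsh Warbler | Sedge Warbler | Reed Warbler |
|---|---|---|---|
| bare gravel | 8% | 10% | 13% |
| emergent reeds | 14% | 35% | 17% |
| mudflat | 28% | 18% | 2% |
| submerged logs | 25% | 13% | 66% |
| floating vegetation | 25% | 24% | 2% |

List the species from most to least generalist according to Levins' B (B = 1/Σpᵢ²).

Convert percentages to proportions (divide by 100).
Σp_Marsᵢ² = 0.08² + 0.14² + 0.28² + 0.25² + 0.25² = 0.0064 + 0.0196 + 0.0784 + 0.0625 + 0.0625 = 0.2294
B_Mars = 1 / 0.2294 = 4.3592
Σp_Sedgᵢ² = 0.10² + 0.35² + 0.18² + 0.13² + 0.24² = 0.0100 + 0.1225 + 0.0324 + 0.0169 + 0.0576 = 0.2394
B_Sedg = 1 / 0.2394 = 4.1771
Σp_Reedᵢ² = 0.13² + 0.17² + 0.02² + 0.66² + 0.02² = 0.0169 + 0.0289 + 0.0004 + 0.4356 + 0.0004 = 0.4822
B_Reed = 1 / 0.4822 = 2.0738
Ranking by B (broadest → narrowest): Marsh Warbler (4.36) > Sedge Warbler (4.18) > Reed Warbler (2.07)

Marsh Warbler > Sedge Warbler > Reed Warbler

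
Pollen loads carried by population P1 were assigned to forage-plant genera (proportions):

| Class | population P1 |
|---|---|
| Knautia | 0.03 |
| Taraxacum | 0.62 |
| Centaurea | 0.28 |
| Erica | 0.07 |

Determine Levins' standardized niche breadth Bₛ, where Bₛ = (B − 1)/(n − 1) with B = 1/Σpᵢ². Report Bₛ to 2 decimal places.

0.38

Σpᵢ² = 0.03² + 0.62² + 0.28² + 0.07² = 0.0009 + 0.3844 + 0.0784 + 0.0049 = 0.4686
B = 1 / 0.4686 = 2.1340
Bₛ = (B − 1)/(n − 1) = (2.1340 − 1)/(4 − 1) = 1.1340/3 = 0.3780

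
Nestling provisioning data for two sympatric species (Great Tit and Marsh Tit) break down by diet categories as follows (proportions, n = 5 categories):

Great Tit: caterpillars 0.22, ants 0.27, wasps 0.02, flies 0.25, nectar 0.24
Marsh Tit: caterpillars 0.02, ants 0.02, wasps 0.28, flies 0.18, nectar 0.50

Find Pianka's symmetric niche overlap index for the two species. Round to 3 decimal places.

0.610

Σ p₁ᵢp₂ᵢ = 0.0044 + 0.0054 + 0.0056 + 0.0450 + 0.1200 = 0.1804
Σp_1ᵢ² = 0.22² + 0.27² + 0.02² + 0.25² + 0.24² = 0.0484 + 0.0729 + 0.0004 + 0.0625 + 0.0576 = 0.2418
Σp_2ᵢ² = 0.02² + 0.02² + 0.28² + 0.18² + 0.50² = 0.0004 + 0.0004 + 0.0784 + 0.0324 + 0.2500 = 0.3616
O = 0.1804 / √(0.2418 × 0.3616) = 0.1804 / 0.295694 = 0.61009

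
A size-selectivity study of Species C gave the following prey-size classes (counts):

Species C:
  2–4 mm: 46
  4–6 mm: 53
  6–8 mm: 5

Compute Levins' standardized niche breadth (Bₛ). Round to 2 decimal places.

Proportions for Species C (n=104): 46/104=0.4423, 53/104=0.5096, 5/104=0.0481
Σpᵢ² = 0.4423² + 0.5096² + 0.0481² = 0.195629 + 0.259692 + 0.002314 = 0.457635
B = 1 / 0.457635 = 2.1851
Bₛ = (B − 1)/(n − 1) = (2.1851 − 1)/(3 − 1) = 1.1851/2 = 0.5926

0.59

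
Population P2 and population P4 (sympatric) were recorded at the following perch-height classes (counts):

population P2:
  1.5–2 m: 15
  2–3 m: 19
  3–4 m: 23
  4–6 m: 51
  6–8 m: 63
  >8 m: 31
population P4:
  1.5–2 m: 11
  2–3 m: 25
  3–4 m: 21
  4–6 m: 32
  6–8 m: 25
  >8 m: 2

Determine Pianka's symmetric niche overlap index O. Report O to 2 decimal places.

Proportions for population P2 (n=202): 15/202=0.0743, 19/202=0.0941, 23/202=0.1139, 51/202=0.2525, 63/202=0.3119, 31/202=0.1535
Proportions for population P4 (n=116): 11/116=0.0948, 25/116=0.2155, 21/116=0.1810, 32/116=0.2759, 25/116=0.2155, 2/116=0.0172
Σ p₁ᵢp₂ᵢ = 0.007044 + 0.020279 + 0.020616 + 0.069665 + 0.067214 + 0.002640 = 0.187458
Σp_1ᵢ² = 0.0743² + 0.0941² + 0.1139² + 0.2525² + 0.3119² + 0.1535² = 0.005520 + 0.008855 + 0.012973 + 0.063756 + 0.097282 + 0.023562 = 0.211948
Σp_2ᵢ² = 0.0948² + 0.2155² + 0.1810² + 0.2759² + 0.2155² + 0.0172² = 0.008987 + 0.046440 + 0.032761 + 0.076121 + 0.046440 + 0.000296 = 0.211045
O = 0.187458 / √(0.211948 × 0.211045) = 0.187458 / 0.2114960 = 0.8863

0.89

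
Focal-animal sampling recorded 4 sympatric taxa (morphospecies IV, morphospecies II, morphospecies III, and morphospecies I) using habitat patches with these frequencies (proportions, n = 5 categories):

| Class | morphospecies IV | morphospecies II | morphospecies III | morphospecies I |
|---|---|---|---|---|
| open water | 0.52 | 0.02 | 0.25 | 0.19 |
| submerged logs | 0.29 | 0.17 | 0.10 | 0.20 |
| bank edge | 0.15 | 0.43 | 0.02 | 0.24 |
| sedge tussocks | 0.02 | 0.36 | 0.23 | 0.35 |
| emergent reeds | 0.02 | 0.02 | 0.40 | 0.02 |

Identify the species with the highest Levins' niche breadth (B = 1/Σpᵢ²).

morphospecies I

Σp_IVᵢ² = 0.52² + 0.29² + 0.15² + 0.02² + 0.02² = 0.2704 + 0.0841 + 0.0225 + 0.0004 + 0.0004 = 0.3778
B_IV = 1 / 0.3778 = 2.6469
Σp_IIᵢ² = 0.02² + 0.17² + 0.43² + 0.36² + 0.02² = 0.0004 + 0.0289 + 0.1849 + 0.1296 + 0.0004 = 0.3442
B_II = 1 / 0.3442 = 2.9053
Σp_IIIᵢ² = 0.25² + 0.10² + 0.02² + 0.23² + 0.40² = 0.0625 + 0.0100 + 0.0004 + 0.0529 + 0.1600 = 0.2858
B_III = 1 / 0.2858 = 3.4990
Σp_Iᵢ² = 0.19² + 0.20² + 0.24² + 0.35² + 0.02² = 0.0361 + 0.0400 + 0.0576 + 0.1225 + 0.0004 = 0.2566
B_I = 1 / 0.2566 = 3.8971
Highest B → broadest niche (most generalist): morphospecies I (B = 3.90).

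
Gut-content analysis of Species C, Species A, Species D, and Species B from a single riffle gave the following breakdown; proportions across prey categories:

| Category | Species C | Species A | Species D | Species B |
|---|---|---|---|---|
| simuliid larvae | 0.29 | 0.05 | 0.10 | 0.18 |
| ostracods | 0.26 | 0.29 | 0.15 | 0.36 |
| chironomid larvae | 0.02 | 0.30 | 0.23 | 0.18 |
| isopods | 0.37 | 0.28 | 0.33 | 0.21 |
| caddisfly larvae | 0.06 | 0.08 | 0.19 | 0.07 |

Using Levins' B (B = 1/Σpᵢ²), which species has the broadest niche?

Species D

Σp_Cᵢ² = 0.29² + 0.26² + 0.02² + 0.37² + 0.06² = 0.0841 + 0.0676 + 0.0004 + 0.1369 + 0.0036 = 0.2926
B_C = 1 / 0.2926 = 3.4176
Σp_Aᵢ² = 0.05² + 0.29² + 0.30² + 0.28² + 0.08² = 0.0025 + 0.0841 + 0.0900 + 0.0784 + 0.0064 = 0.2614
B_A = 1 / 0.2614 = 3.8256
Σp_Dᵢ² = 0.10² + 0.15² + 0.23² + 0.33² + 0.19² = 0.0100 + 0.0225 + 0.0529 + 0.1089 + 0.0361 = 0.2304
B_D = 1 / 0.2304 = 4.3403
Σp_Bᵢ² = 0.18² + 0.36² + 0.18² + 0.21² + 0.07² = 0.0324 + 0.1296 + 0.0324 + 0.0441 + 0.0049 = 0.2434
B_B = 1 / 0.2434 = 4.1085
Highest B → broadest niche (most generalist): Species D (B = 4.34).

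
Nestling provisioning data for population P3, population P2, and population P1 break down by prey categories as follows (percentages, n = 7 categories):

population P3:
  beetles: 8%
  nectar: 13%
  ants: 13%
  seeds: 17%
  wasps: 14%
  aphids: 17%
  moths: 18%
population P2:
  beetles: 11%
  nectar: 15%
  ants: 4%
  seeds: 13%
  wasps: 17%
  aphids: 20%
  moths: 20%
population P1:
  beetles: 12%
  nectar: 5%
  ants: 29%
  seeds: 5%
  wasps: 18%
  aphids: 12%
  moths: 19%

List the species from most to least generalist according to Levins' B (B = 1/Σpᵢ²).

Convert percentages to proportions (divide by 100).
Σp_P3ᵢ² = 0.08² + 0.13² + 0.13² + 0.17² + 0.14² + 0.17² + 0.18² = 0.0064 + 0.0169 + 0.0169 + 0.0289 + 0.0196 + 0.0289 + 0.0324 = 0.1500
B_P3 = 1 / 0.1500 = 6.6667
Σp_P2ᵢ² = 0.11² + 0.15² + 0.04² + 0.13² + 0.17² + 0.20² + 0.20² = 0.0121 + 0.0225 + 0.0016 + 0.0169 + 0.0289 + 0.0400 + 0.0400 = 0.1620
B_P2 = 1 / 0.1620 = 6.1728
Σp_P1ᵢ² = 0.12² + 0.05² + 0.29² + 0.05² + 0.18² + 0.12² + 0.19² = 0.0144 + 0.0025 + 0.0841 + 0.0025 + 0.0324 + 0.0144 + 0.0361 = 0.1864
B_P1 = 1 / 0.1864 = 5.3648
Ranking by B (broadest → narrowest): population P3 (6.67) > population P2 (6.17) > population P1 (5.36)

population P3 > population P2 > population P1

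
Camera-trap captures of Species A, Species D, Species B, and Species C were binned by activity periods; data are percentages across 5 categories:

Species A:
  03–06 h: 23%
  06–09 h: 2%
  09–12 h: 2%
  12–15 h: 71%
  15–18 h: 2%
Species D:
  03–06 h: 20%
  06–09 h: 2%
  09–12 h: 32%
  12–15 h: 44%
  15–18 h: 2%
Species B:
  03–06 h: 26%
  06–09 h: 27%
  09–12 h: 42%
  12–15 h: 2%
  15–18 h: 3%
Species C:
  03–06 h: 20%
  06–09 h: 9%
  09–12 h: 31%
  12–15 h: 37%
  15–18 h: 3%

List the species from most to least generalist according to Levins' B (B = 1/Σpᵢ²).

Species C > Species B > Species D > Species A

Convert percentages to proportions (divide by 100).
Σp_Aᵢ² = 0.23² + 0.02² + 0.02² + 0.71² + 0.02² = 0.0529 + 0.0004 + 0.0004 + 0.5041 + 0.0004 = 0.5582
B_A = 1 / 0.5582 = 1.7915
Σp_Dᵢ² = 0.20² + 0.02² + 0.32² + 0.44² + 0.02² = 0.0400 + 0.0004 + 0.1024 + 0.1936 + 0.0004 = 0.3368
B_D = 1 / 0.3368 = 2.9691
Σp_Bᵢ² = 0.26² + 0.27² + 0.42² + 0.02² + 0.03² = 0.0676 + 0.0729 + 0.1764 + 0.0004 + 0.0009 = 0.3182
B_B = 1 / 0.3182 = 3.1427
Σp_Cᵢ² = 0.20² + 0.09² + 0.31² + 0.37² + 0.03² = 0.0400 + 0.0081 + 0.0961 + 0.1369 + 0.0009 = 0.2820
B_C = 1 / 0.2820 = 3.5461
Ranking by B (broadest → narrowest): Species C (3.55) > Species B (3.14) > Species D (2.97) > Species A (1.79)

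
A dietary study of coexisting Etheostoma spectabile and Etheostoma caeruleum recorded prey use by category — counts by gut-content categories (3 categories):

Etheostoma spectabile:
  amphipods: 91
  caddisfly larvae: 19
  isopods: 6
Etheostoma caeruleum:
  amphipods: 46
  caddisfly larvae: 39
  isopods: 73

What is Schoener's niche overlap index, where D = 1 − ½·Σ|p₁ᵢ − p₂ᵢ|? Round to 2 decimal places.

0.51

Proportions for Etheostoma spectabile (n=116): 91/116=0.7845, 19/116=0.1638, 6/116=0.0517
Proportions for Etheostoma caeruleum (n=158): 46/158=0.2911, 39/158=0.2468, 73/158=0.4620
Σ|p₁ᵢ − p₂ᵢ| = 0.4934 + 0.0830 + 0.4103 = 0.9867
D = 1 − ½ × 0.9867 = 1 − 0.49335 = 0.50665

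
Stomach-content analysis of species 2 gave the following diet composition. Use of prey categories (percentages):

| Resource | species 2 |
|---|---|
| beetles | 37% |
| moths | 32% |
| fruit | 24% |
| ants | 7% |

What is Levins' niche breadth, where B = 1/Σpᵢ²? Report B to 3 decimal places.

3.313

Convert percentages to proportions (divide by 100).
Σpᵢ² = 0.37² + 0.32² + 0.24² + 0.07² = 0.1369 + 0.1024 + 0.0576 + 0.0049 = 0.3018
B = 1 / 0.3018 = 3.31345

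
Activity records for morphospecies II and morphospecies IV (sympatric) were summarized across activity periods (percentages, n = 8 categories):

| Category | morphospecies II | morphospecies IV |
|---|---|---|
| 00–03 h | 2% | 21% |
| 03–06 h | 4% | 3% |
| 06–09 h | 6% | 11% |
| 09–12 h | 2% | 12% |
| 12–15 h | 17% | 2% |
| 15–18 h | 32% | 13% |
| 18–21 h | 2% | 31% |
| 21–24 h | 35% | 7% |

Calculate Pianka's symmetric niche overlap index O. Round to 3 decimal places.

Convert percentages to proportions (divide by 100).
Σ p₁ᵢp₂ᵢ = 0.0042 + 0.0012 + 0.0066 + 0.0024 + 0.0034 + 0.0416 + 0.0062 + 0.0245 = 0.0901
Σp_1ᵢ² = 0.02² + 0.04² + 0.06² + 0.02² + 0.17² + 0.32² + 0.02² + 0.35² = 0.0004 + 0.0016 + 0.0036 + 0.0004 + 0.0289 + 0.1024 + 0.0004 + 0.1225 = 0.2602
Σp_2ᵢ² = 0.21² + 0.03² + 0.11² + 0.12² + 0.02² + 0.13² + 0.31² + 0.07² = 0.0441 + 0.0009 + 0.0121 + 0.0144 + 0.0004 + 0.0169 + 0.0961 + 0.0049 = 0.1898
O = 0.0901 / √(0.2602 × 0.1898) = 0.0901 / 0.222230 = 0.40544

0.405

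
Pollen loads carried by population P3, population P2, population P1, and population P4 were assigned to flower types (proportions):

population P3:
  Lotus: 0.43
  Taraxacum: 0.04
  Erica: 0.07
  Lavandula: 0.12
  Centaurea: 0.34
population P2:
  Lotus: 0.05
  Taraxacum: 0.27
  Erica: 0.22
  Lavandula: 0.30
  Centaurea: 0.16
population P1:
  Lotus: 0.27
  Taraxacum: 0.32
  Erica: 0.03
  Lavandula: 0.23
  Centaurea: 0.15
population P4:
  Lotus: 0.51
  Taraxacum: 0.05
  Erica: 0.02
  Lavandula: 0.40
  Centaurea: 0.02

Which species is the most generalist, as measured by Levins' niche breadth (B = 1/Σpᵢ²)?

Σp_P3ᵢ² = 0.43² + 0.04² + 0.07² + 0.12² + 0.34² = 0.1849 + 0.0016 + 0.0049 + 0.0144 + 0.1156 = 0.3214
B_P3 = 1 / 0.3214 = 3.1114
Σp_P2ᵢ² = 0.05² + 0.27² + 0.22² + 0.30² + 0.16² = 0.0025 + 0.0729 + 0.0484 + 0.0900 + 0.0256 = 0.2394
B_P2 = 1 / 0.2394 = 4.1771
Σp_P1ᵢ² = 0.27² + 0.32² + 0.03² + 0.23² + 0.15² = 0.0729 + 0.1024 + 0.0009 + 0.0529 + 0.0225 = 0.2516
B_P1 = 1 / 0.2516 = 3.9746
Σp_P4ᵢ² = 0.51² + 0.05² + 0.02² + 0.40² + 0.02² = 0.2601 + 0.0025 + 0.0004 + 0.1600 + 0.0004 = 0.4234
B_P4 = 1 / 0.4234 = 2.3618
Highest B → broadest niche (most generalist): population P2 (B = 4.18).

population P2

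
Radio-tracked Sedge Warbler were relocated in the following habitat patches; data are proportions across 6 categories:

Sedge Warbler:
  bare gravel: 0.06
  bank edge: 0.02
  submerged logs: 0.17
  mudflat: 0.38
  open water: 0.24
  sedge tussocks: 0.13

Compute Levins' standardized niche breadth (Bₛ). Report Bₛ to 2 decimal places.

Σpᵢ² = 0.06² + 0.02² + 0.17² + 0.38² + 0.24² + 0.13² = 0.0036 + 0.0004 + 0.0289 + 0.1444 + 0.0576 + 0.0169 = 0.2518
B = 1 / 0.2518 = 3.9714
Bₛ = (B − 1)/(n − 1) = (3.9714 − 1)/(6 − 1) = 2.9714/5 = 0.5943

0.59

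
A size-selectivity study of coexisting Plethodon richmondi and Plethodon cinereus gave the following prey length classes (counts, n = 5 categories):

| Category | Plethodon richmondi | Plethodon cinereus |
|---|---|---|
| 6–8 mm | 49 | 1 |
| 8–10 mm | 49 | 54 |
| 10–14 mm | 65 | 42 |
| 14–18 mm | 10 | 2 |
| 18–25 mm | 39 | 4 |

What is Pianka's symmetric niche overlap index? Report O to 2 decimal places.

Proportions for Plethodon richmondi (n=212): 49/212=0.2311, 49/212=0.2311, 65/212=0.3066, 10/212=0.0472, 39/212=0.1840
Proportions for Plethodon cinereus (n=103): 1/103=0.0097, 54/103=0.5243, 42/103=0.4078, 2/103=0.0194, 4/103=0.0388
Σ p₁ᵢp₂ᵢ = 0.002242 + 0.121166 + 0.125031 + 0.000916 + 0.007139 = 0.256494
Σp_1ᵢ² = 0.2311² + 0.2311² + 0.3066² + 0.0472² + 0.1840² = 0.053407 + 0.053407 + 0.094004 + 0.002228 + 0.033856 = 0.236902
Σp_2ᵢ² = 0.0097² + 0.5243² + 0.4078² + 0.0194² + 0.0388² = 0.000094 + 0.274890 + 0.166301 + 0.000376 + 0.001505 = 0.443166
O = 0.256494 / √(0.236902 × 0.443166) = 0.256494 / 0.3240168 = 0.7916

0.79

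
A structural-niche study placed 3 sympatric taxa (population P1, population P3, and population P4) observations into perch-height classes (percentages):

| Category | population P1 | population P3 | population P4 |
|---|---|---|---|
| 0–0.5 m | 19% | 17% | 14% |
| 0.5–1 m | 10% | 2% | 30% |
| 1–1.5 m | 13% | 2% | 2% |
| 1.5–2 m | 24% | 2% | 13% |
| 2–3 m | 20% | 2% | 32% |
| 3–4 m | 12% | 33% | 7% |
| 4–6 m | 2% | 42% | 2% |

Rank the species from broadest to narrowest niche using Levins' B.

Convert percentages to proportions (divide by 100).
Σp_P1ᵢ² = 0.19² + 0.10² + 0.13² + 0.24² + 0.20² + 0.12² + 0.02² = 0.0361 + 0.0100 + 0.0169 + 0.0576 + 0.0400 + 0.0144 + 0.0004 = 0.1754
B_P1 = 1 / 0.1754 = 5.7013
Σp_P3ᵢ² = 0.17² + 0.02² + 0.02² + 0.02² + 0.02² + 0.33² + 0.42² = 0.0289 + 0.0004 + 0.0004 + 0.0004 + 0.0004 + 0.1089 + 0.1764 = 0.3158
B_P3 = 1 / 0.3158 = 3.1666
Σp_P4ᵢ² = 0.14² + 0.30² + 0.02² + 0.13² + 0.32² + 0.07² + 0.02² = 0.0196 + 0.0900 + 0.0004 + 0.0169 + 0.1024 + 0.0049 + 0.0004 = 0.2346
B_P4 = 1 / 0.2346 = 4.2626
Ranking by B (broadest → narrowest): population P1 (5.70) > population P4 (4.26) > population P3 (3.17)

population P1 > population P4 > population P3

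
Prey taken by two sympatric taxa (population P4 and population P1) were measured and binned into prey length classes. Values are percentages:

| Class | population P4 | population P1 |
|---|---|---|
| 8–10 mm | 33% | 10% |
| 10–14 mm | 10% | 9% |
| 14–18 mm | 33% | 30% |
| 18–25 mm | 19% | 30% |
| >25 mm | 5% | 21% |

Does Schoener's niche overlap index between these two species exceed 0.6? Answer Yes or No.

Yes

Convert percentages to proportions (divide by 100).
Σ|p₁ᵢ − p₂ᵢ| = 0.23 + 0.01 + 0.03 + 0.11 + 0.16 = 0.54
D = 1 − ½ × 0.54 = 1 − 0.270 = 0.7300
D = 0.7300 > 0.6 → Yes.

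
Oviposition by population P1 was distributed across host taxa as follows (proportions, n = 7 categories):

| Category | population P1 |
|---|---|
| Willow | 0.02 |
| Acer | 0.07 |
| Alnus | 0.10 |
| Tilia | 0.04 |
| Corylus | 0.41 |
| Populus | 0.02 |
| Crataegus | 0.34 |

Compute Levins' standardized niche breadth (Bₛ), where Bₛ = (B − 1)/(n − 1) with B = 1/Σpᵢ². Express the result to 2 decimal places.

0.39

Σpᵢ² = 0.02² + 0.07² + 0.10² + 0.04² + 0.41² + 0.02² + 0.34² = 0.0004 + 0.0049 + 0.0100 + 0.0016 + 0.1681 + 0.0004 + 0.1156 = 0.3010
B = 1 / 0.3010 = 3.3223
Bₛ = (B − 1)/(n − 1) = (3.3223 − 1)/(7 − 1) = 2.3223/6 = 0.3871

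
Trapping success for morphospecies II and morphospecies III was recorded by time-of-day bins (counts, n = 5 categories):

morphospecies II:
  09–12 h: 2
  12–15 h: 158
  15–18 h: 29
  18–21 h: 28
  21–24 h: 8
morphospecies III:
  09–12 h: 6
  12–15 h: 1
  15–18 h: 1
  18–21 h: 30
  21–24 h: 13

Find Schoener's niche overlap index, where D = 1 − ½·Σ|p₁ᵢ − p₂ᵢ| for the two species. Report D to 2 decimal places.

0.21

Proportions for morphospecies II (n=225): 2/225=0.0089, 158/225=0.7022, 29/225=0.1289, 28/225=0.1244, 8/225=0.0356
Proportions for morphospecies III (n=51): 6/51=0.1176, 1/51=0.0196, 1/51=0.0196, 30/51=0.5882, 13/51=0.2549
Σ|p₁ᵢ − p₂ᵢ| = 0.1087 + 0.6826 + 0.1093 + 0.4638 + 0.2193 = 1.5837
D = 1 − ½ × 1.5837 = 1 − 0.79185 = 0.20815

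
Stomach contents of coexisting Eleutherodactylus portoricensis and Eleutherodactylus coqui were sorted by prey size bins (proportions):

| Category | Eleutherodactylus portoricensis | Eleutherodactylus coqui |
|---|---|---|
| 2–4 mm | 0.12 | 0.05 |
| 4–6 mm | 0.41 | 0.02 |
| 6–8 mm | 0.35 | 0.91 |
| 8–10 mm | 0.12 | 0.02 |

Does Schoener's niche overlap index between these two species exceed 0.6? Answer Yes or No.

Σ|p₁ᵢ − p₂ᵢ| = 0.07 + 0.39 + 0.56 + 0.10 = 1.12
D = 1 − ½ × 1.12 = 1 − 0.560 = 0.4400
D = 0.4400 < 0.6 → No.

No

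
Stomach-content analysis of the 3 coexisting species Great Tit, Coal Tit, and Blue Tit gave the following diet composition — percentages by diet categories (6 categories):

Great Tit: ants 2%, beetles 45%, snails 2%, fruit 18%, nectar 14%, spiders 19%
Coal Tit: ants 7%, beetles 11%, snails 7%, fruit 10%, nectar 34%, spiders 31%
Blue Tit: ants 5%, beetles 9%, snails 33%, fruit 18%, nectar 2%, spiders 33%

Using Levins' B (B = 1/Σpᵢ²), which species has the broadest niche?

Coal Tit

Convert percentages to proportions (divide by 100).
Σp_Greaᵢ² = 0.02² + 0.45² + 0.02² + 0.18² + 0.14² + 0.19² = 0.0004 + 0.2025 + 0.0004 + 0.0324 + 0.0196 + 0.0361 = 0.2914
B_Grea = 1 / 0.2914 = 3.4317
Σp_Coalᵢ² = 0.07² + 0.11² + 0.07² + 0.10² + 0.34² + 0.31² = 0.0049 + 0.0121 + 0.0049 + 0.0100 + 0.1156 + 0.0961 = 0.2436
B_Coal = 1 / 0.2436 = 4.1051
Σp_Blueᵢ² = 0.05² + 0.09² + 0.33² + 0.18² + 0.02² + 0.33² = 0.0025 + 0.0081 + 0.1089 + 0.0324 + 0.0004 + 0.1089 = 0.2612
B_Blue = 1 / 0.2612 = 3.8285
Highest B → broadest niche (most generalist): Coal Tit (B = 4.11).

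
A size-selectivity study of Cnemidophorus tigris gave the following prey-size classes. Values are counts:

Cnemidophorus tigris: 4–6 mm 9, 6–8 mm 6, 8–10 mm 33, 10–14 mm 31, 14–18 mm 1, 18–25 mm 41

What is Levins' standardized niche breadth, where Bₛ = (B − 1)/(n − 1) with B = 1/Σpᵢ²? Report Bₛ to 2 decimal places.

0.56

Proportions for Cnemidophorus tigris (n=121): 9/121=0.0744, 6/121=0.0496, 33/121=0.2727, 31/121=0.2562, 1/121=0.0083, 41/121=0.3388
Σpᵢ² = 0.0744² + 0.0496² + 0.2727² + 0.2562² + 0.0083² + 0.3388² = 0.005535 + 0.002460 + 0.074365 + 0.065638 + 0.000069 + 0.114785 = 0.262852
B = 1 / 0.262852 = 3.8044
Bₛ = (B − 1)/(n − 1) = (3.8044 − 1)/(6 − 1) = 2.8044/5 = 0.5609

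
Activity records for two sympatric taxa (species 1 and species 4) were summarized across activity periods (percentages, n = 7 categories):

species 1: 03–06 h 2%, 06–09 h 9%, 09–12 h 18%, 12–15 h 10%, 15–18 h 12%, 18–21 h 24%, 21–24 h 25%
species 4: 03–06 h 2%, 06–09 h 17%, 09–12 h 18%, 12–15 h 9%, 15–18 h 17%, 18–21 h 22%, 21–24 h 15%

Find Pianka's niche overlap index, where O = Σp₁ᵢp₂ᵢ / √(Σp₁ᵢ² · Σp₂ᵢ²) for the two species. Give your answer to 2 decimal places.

Convert percentages to proportions (divide by 100).
Σ p₁ᵢp₂ᵢ = 0.0004 + 0.0153 + 0.0324 + 0.0090 + 0.0204 + 0.0528 + 0.0375 = 0.1678
Σp_1ᵢ² = 0.02² + 0.09² + 0.18² + 0.10² + 0.12² + 0.24² + 0.25² = 0.0004 + 0.0081 + 0.0324 + 0.0100 + 0.0144 + 0.0576 + 0.0625 = 0.1854
Σp_2ᵢ² = 0.02² + 0.17² + 0.18² + 0.09² + 0.17² + 0.22² + 0.15² = 0.0004 + 0.0289 + 0.0324 + 0.0081 + 0.0289 + 0.0484 + 0.0225 = 0.1696
O = 0.1678 / √(0.1854 × 0.1696) = 0.1678 / 0.17732 = 0.9463

0.95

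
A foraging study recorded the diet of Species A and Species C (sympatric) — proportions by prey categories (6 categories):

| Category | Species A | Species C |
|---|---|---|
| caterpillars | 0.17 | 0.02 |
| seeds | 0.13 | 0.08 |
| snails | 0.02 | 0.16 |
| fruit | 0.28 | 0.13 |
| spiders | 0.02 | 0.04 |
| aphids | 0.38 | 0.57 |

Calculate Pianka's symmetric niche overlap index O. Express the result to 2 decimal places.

0.85

Σ p₁ᵢp₂ᵢ = 0.0034 + 0.0104 + 0.0032 + 0.0364 + 0.0008 + 0.2166 = 0.2708
Σp_1ᵢ² = 0.17² + 0.13² + 0.02² + 0.28² + 0.02² + 0.38² = 0.0289 + 0.0169 + 0.0004 + 0.0784 + 0.0004 + 0.1444 = 0.2694
Σp_2ᵢ² = 0.02² + 0.08² + 0.16² + 0.13² + 0.04² + 0.57² = 0.0004 + 0.0064 + 0.0256 + 0.0169 + 0.0016 + 0.3249 = 0.3758
O = 0.2708 / √(0.2694 × 0.3758) = 0.2708 / 0.31818 = 0.8511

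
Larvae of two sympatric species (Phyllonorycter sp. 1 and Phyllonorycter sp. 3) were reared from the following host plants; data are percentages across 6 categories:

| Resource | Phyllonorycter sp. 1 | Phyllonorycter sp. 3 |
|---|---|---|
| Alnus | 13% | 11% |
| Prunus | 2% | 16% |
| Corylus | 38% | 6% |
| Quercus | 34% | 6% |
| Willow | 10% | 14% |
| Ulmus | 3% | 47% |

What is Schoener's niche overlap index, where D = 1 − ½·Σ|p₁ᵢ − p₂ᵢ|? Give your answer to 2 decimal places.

0.38

Convert percentages to proportions (divide by 100).
Σ|p₁ᵢ − p₂ᵢ| = 0.02 + 0.14 + 0.32 + 0.28 + 0.04 + 0.44 = 1.24
D = 1 − ½ × 1.24 = 1 − 0.620 = 0.3800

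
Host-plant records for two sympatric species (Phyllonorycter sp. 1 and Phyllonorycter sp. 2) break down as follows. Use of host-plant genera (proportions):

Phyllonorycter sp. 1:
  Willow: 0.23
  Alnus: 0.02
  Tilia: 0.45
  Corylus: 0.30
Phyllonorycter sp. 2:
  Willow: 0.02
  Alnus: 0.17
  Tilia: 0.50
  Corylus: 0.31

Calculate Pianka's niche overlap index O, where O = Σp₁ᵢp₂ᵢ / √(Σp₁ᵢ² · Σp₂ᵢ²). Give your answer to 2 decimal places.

0.90

Σ p₁ᵢp₂ᵢ = 0.0046 + 0.0034 + 0.2250 + 0.0930 = 0.3260
Σp_1ᵢ² = 0.23² + 0.02² + 0.45² + 0.30² = 0.0529 + 0.0004 + 0.2025 + 0.0900 = 0.3458
Σp_2ᵢ² = 0.02² + 0.17² + 0.50² + 0.31² = 0.0004 + 0.0289 + 0.2500 + 0.0961 = 0.3754
O = 0.3260 / √(0.3458 × 0.3754) = 0.3260 / 0.36030 = 0.9048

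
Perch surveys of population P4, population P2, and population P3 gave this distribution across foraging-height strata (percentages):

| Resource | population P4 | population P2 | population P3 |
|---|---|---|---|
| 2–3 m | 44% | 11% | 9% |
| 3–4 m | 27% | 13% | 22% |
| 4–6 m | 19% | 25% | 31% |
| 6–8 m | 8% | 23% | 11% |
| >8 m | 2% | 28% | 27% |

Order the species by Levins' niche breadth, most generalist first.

population P2 > population P3 > population P4

Convert percentages to proportions (divide by 100).
Σp_P4ᵢ² = 0.44² + 0.27² + 0.19² + 0.08² + 0.02² = 0.1936 + 0.0729 + 0.0361 + 0.0064 + 0.0004 = 0.3094
B_P4 = 1 / 0.3094 = 3.2321
Σp_P2ᵢ² = 0.11² + 0.13² + 0.25² + 0.23² + 0.28² = 0.0121 + 0.0169 + 0.0625 + 0.0529 + 0.0784 = 0.2228
B_P2 = 1 / 0.2228 = 4.4883
Σp_P3ᵢ² = 0.09² + 0.22² + 0.31² + 0.11² + 0.27² = 0.0081 + 0.0484 + 0.0961 + 0.0121 + 0.0729 = 0.2376
B_P3 = 1 / 0.2376 = 4.2088
Ranking by B (broadest → narrowest): population P2 (4.49) > population P3 (4.21) > population P4 (3.23)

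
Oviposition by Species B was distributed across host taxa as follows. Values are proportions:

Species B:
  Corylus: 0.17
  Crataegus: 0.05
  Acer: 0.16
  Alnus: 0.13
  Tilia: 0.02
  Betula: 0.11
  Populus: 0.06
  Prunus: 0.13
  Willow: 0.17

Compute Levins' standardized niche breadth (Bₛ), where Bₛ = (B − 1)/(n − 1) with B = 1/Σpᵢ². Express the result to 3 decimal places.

0.795

Σpᵢ² = 0.17² + 0.05² + 0.16² + 0.13² + 0.02² + 0.11² + 0.06² + 0.13² + 0.17² = 0.0289 + 0.0025 + 0.0256 + 0.0169 + 0.0004 + 0.0121 + 0.0036 + 0.0169 + 0.0289 = 0.1358
B = 1 / 0.1358 = 7.36377
Bₛ = (B − 1)/(n − 1) = (7.36377 − 1)/(9 − 1) = 6.36377/8 = 0.79547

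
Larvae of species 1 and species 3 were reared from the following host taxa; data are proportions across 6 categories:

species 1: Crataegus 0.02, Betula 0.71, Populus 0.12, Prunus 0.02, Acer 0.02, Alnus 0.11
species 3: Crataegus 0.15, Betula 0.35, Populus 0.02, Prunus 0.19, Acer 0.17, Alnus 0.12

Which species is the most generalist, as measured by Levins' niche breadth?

Σp_1ᵢ² = 0.02² + 0.71² + 0.12² + 0.02² + 0.02² + 0.11² = 0.0004 + 0.5041 + 0.0144 + 0.0004 + 0.0004 + 0.0121 = 0.5318
B_1 = 1 / 0.5318 = 1.8804
Σp_3ᵢ² = 0.15² + 0.35² + 0.02² + 0.19² + 0.17² + 0.12² = 0.0225 + 0.1225 + 0.0004 + 0.0361 + 0.0289 + 0.0144 = 0.2248
B_3 = 1 / 0.2248 = 4.4484
Highest B → broadest niche (most generalist): species 3 (B = 4.45).

species 3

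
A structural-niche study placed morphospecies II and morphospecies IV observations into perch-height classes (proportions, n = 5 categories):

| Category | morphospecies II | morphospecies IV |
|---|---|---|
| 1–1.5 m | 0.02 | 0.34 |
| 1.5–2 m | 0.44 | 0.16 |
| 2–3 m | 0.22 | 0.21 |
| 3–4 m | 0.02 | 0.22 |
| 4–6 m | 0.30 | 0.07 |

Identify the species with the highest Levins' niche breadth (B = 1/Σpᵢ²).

morphospecies IV

Σp_IIᵢ² = 0.02² + 0.44² + 0.22² + 0.02² + 0.30² = 0.0004 + 0.1936 + 0.0484 + 0.0004 + 0.0900 = 0.3328
B_II = 1 / 0.3328 = 3.0048
Σp_IVᵢ² = 0.34² + 0.16² + 0.21² + 0.22² + 0.07² = 0.1156 + 0.0256 + 0.0441 + 0.0484 + 0.0049 = 0.2386
B_IV = 1 / 0.2386 = 4.1911
Highest B → broadest niche (most generalist): morphospecies IV (B = 4.19).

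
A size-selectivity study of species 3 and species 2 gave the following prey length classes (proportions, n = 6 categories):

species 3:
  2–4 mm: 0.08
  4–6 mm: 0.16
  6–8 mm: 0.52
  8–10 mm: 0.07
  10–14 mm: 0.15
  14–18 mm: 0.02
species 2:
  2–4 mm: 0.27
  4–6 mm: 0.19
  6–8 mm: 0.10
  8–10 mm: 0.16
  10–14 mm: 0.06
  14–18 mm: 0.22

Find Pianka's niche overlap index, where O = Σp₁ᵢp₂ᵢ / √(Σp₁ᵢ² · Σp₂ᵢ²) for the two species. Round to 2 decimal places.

Σ p₁ᵢp₂ᵢ = 0.0216 + 0.0304 + 0.0520 + 0.0112 + 0.0090 + 0.0044 = 0.1286
Σp_1ᵢ² = 0.08² + 0.16² + 0.52² + 0.07² + 0.15² + 0.02² = 0.0064 + 0.0256 + 0.2704 + 0.0049 + 0.0225 + 0.0004 = 0.3302
Σp_2ᵢ² = 0.27² + 0.19² + 0.10² + 0.16² + 0.06² + 0.22² = 0.0729 + 0.0361 + 0.0100 + 0.0256 + 0.0036 + 0.0484 = 0.1966
O = 0.1286 / √(0.3302 × 0.1966) = 0.1286 / 0.25479 = 0.5047

0.50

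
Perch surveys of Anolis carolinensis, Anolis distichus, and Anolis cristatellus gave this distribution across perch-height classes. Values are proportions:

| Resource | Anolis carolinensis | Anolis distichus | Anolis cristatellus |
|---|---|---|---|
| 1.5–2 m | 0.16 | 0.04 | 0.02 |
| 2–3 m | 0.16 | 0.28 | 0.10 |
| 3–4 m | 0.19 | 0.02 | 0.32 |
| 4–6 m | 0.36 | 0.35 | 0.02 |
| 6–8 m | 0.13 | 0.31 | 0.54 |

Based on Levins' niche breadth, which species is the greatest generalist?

Anolis carolinensis

Σp_caroᵢ² = 0.16² + 0.16² + 0.19² + 0.36² + 0.13² = 0.0256 + 0.0256 + 0.0361 + 0.1296 + 0.0169 = 0.2338
B_caro = 1 / 0.2338 = 4.2772
Σp_distᵢ² = 0.04² + 0.28² + 0.02² + 0.35² + 0.31² = 0.0016 + 0.0784 + 0.0004 + 0.1225 + 0.0961 = 0.2990
B_dist = 1 / 0.2990 = 3.3445
Σp_crisᵢ² = 0.02² + 0.10² + 0.32² + 0.02² + 0.54² = 0.0004 + 0.0100 + 0.1024 + 0.0004 + 0.2916 = 0.4048
B_cris = 1 / 0.4048 = 2.4704
Highest B → broadest niche (most generalist): Anolis carolinensis (B = 4.28).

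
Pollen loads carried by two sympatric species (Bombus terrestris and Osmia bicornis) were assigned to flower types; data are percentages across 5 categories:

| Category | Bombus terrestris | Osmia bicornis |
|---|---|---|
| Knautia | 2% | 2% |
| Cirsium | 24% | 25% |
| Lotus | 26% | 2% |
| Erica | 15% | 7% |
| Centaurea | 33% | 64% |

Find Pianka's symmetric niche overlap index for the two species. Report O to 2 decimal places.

0.82

Convert percentages to proportions (divide by 100).
Σ p₁ᵢp₂ᵢ = 0.0004 + 0.0600 + 0.0052 + 0.0105 + 0.2112 = 0.2873
Σp_1ᵢ² = 0.02² + 0.24² + 0.26² + 0.15² + 0.33² = 0.0004 + 0.0576 + 0.0676 + 0.0225 + 0.1089 = 0.2570
Σp_2ᵢ² = 0.02² + 0.25² + 0.02² + 0.07² + 0.64² = 0.0004 + 0.0625 + 0.0004 + 0.0049 + 0.4096 = 0.4778
O = 0.2873 / √(0.2570 × 0.4778) = 0.2873 / 0.35042 = 0.8199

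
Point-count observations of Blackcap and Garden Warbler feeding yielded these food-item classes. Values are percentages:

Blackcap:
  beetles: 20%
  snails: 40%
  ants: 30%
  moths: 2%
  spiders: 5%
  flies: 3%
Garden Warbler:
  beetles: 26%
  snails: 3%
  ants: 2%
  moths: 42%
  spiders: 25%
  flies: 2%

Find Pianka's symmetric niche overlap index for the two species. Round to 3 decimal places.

0.304

Convert percentages to proportions (divide by 100).
Σ p₁ᵢp₂ᵢ = 0.0520 + 0.0120 + 0.0060 + 0.0084 + 0.0125 + 0.0006 = 0.0915
Σp_1ᵢ² = 0.20² + 0.40² + 0.30² + 0.02² + 0.05² + 0.03² = 0.0400 + 0.1600 + 0.0900 + 0.0004 + 0.0025 + 0.0009 = 0.2938
Σp_2ᵢ² = 0.26² + 0.03² + 0.02² + 0.42² + 0.25² + 0.02² = 0.0676 + 0.0009 + 0.0004 + 0.1764 + 0.0625 + 0.0004 = 0.3082
O = 0.0915 / √(0.2938 × 0.3082) = 0.0915 / 0.300914 = 0.30407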